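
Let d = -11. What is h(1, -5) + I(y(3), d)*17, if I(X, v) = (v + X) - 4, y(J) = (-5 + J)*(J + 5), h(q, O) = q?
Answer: -526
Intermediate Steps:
y(J) = (-5 + J)*(5 + J)
I(X, v) = -4 + X + v (I(X, v) = (X + v) - 4 = -4 + X + v)
h(1, -5) + I(y(3), d)*17 = 1 + (-4 + (-25 + 3²) - 11)*17 = 1 + (-4 + (-25 + 9) - 11)*17 = 1 + (-4 - 16 - 11)*17 = 1 - 31*17 = 1 - 527 = -526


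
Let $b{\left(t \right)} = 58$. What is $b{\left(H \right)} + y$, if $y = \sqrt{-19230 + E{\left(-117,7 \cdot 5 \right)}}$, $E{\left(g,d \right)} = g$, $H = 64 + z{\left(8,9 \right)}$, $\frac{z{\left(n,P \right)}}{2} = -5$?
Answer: $58 + i \sqrt{19347} \approx 58.0 + 139.09 i$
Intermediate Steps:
$z{\left(n,P \right)} = -10$ ($z{\left(n,P \right)} = 2 \left(-5\right) = -10$)
$H = 54$ ($H = 64 - 10 = 54$)
$y = i \sqrt{19347}$ ($y = \sqrt{-19230 - 117} = \sqrt{-19347} = i \sqrt{19347} \approx 139.09 i$)
$b{\left(H \right)} + y = 58 + i \sqrt{19347}$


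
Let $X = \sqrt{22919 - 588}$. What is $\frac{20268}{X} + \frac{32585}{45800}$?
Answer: $\frac{6517}{9160} + \frac{20268 \sqrt{22331}}{22331} \approx 136.34$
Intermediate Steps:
$X = \sqrt{22331} \approx 149.44$
$\frac{20268}{X} + \frac{32585}{45800} = \frac{20268}{\sqrt{22331}} + \frac{32585}{45800} = 20268 \frac{\sqrt{22331}}{22331} + 32585 \cdot \frac{1}{45800} = \frac{20268 \sqrt{22331}}{22331} + \frac{6517}{9160} = \frac{6517}{9160} + \frac{20268 \sqrt{22331}}{22331}$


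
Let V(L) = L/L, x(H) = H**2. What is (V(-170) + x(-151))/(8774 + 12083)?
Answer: 22802/20857 ≈ 1.0933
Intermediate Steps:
V(L) = 1
(V(-170) + x(-151))/(8774 + 12083) = (1 + (-151)**2)/(8774 + 12083) = (1 + 22801)/20857 = 22802*(1/20857) = 22802/20857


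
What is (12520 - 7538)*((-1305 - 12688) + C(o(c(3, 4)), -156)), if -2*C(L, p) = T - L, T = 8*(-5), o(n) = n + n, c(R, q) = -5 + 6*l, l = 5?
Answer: -69488936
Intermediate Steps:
c(R, q) = 25 (c(R, q) = -5 + 6*5 = -5 + 30 = 25)
o(n) = 2*n
T = -40
C(L, p) = 20 + L/2 (C(L, p) = -(-40 - L)/2 = 20 + L/2)
(12520 - 7538)*((-1305 - 12688) + C(o(c(3, 4)), -156)) = (12520 - 7538)*((-1305 - 12688) + (20 + (2*25)/2)) = 4982*(-13993 + (20 + (½)*50)) = 4982*(-13993 + (20 + 25)) = 4982*(-13993 + 45) = 4982*(-13948) = -69488936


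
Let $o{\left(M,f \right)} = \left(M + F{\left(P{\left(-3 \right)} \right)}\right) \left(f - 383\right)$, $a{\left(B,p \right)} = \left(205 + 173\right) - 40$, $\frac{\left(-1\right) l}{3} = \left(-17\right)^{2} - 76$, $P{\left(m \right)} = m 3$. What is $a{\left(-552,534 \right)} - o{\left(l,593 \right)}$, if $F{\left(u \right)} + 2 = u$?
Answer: $136838$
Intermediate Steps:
$P{\left(m \right)} = 3 m$
$l = -639$ ($l = - 3 \left(\left(-17\right)^{2} - 76\right) = - 3 \left(289 - 76\right) = \left(-3\right) 213 = -639$)
$F{\left(u \right)} = -2 + u$
$a{\left(B,p \right)} = 338$ ($a{\left(B,p \right)} = 378 - 40 = 338$)
$o{\left(M,f \right)} = \left(-383 + f\right) \left(-11 + M\right)$ ($o{\left(M,f \right)} = \left(M + \left(-2 + 3 \left(-3\right)\right)\right) \left(f - 383\right) = \left(M - 11\right) \left(-383 + f\right) = \left(-11 + M\right) \left(-383 + f\right) = \left(-383 + f\right) \left(-11 + M\right)$)
$a{\left(-552,534 \right)} - o{\left(l,593 \right)} = 338 - \left(4213 - -244737 - 6523 - 378927\right) = 338 - \left(4213 + 244737 - 6523 - 378927\right) = 338 - -136500 = 338 + 136500 = 136838$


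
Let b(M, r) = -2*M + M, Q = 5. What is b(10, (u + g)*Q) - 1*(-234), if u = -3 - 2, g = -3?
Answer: 224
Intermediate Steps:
u = -5
b(M, r) = -M
b(10, (u + g)*Q) - 1*(-234) = -1*10 - 1*(-234) = -10 + 234 = 224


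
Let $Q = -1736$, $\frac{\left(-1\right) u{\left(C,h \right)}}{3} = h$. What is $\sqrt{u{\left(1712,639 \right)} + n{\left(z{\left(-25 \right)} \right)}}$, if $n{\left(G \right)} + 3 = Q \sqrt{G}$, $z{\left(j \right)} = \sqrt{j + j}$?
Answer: $2 \sqrt{-480 - 434 \sqrt[4]{-2} \sqrt{5}} \approx 21.703 - 75.201 i$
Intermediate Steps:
$u{\left(C,h \right)} = - 3 h$
$z{\left(j \right)} = \sqrt{2} \sqrt{j}$ ($z{\left(j \right)} = \sqrt{2 j} = \sqrt{2} \sqrt{j}$)
$n{\left(G \right)} = -3 - 1736 \sqrt{G}$
$\sqrt{u{\left(1712,639 \right)} + n{\left(z{\left(-25 \right)} \right)}} = \sqrt{\left(-3\right) 639 - \left(3 + 1736 \sqrt{\sqrt{2} \sqrt{-25}}\right)} = \sqrt{-1917 - \left(3 + 1736 \sqrt{\sqrt{2} \cdot 5 i}\right)} = \sqrt{-1917 - \left(3 + 1736 \sqrt{5 i \sqrt{2}}\right)} = \sqrt{-1917 - \left(3 + 1736 \sqrt[4]{2} \sqrt{5} \sqrt{i}\right)} = \sqrt{-1920 - 1736 \sqrt[4]{2} \sqrt{5} \sqrt{i}}$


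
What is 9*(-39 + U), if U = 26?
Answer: -117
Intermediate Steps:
9*(-39 + U) = 9*(-39 + 26) = 9*(-13) = -117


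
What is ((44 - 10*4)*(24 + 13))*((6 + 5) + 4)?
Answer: 2220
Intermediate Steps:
((44 - 10*4)*(24 + 13))*((6 + 5) + 4) = ((44 - 40)*37)*(11 + 4) = (4*37)*15 = 148*15 = 2220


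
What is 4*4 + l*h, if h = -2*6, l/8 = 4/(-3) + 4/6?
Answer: 80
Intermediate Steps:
l = -16/3 (l = 8*(4/(-3) + 4/6) = 8*(4*(-⅓) + 4*(⅙)) = 8*(-4/3 + ⅔) = 8*(-⅔) = -16/3 ≈ -5.3333)
h = -12
4*4 + l*h = 4*4 - 16/3*(-12) = 16 + 64 = 80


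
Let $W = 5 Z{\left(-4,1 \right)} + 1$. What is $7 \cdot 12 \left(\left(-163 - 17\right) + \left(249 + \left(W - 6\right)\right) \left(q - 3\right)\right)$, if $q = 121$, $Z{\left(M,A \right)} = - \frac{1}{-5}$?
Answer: $2413320$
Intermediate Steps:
$Z{\left(M,A \right)} = \frac{1}{5}$ ($Z{\left(M,A \right)} = \left(-1\right) \left(- \frac{1}{5}\right) = \frac{1}{5}$)
$W = 2$ ($W = 5 \cdot \frac{1}{5} + 1 = 1 + 1 = 2$)
$7 \cdot 12 \left(\left(-163 - 17\right) + \left(249 + \left(W - 6\right)\right) \left(q - 3\right)\right) = 7 \cdot 12 \left(\left(-163 - 17\right) + \left(249 + \left(2 - 6\right)\right) \left(121 - 3\right)\right) = 84 \left(\left(-163 - 17\right) + \left(249 + \left(2 - 6\right)\right) 118\right) = 84 \left(-180 + \left(249 - 4\right) 118\right) = 84 \left(-180 + 245 \cdot 118\right) = 84 \left(-180 + 28910\right) = 84 \cdot 28730 = 2413320$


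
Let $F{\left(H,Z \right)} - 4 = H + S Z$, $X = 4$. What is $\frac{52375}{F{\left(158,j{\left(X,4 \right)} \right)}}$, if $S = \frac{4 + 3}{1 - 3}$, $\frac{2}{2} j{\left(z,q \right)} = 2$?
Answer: $\frac{10475}{31} \approx 337.9$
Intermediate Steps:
$j{\left(z,q \right)} = 2$
$S = - \frac{7}{2}$ ($S = \frac{7}{-2} = 7 \left(- \frac{1}{2}\right) = - \frac{7}{2} \approx -3.5$)
$F{\left(H,Z \right)} = 4 + H - \frac{7 Z}{2}$ ($F{\left(H,Z \right)} = 4 + \left(H - \frac{7 Z}{2}\right) = 4 + H - \frac{7 Z}{2}$)
$\frac{52375}{F{\left(158,j{\left(X,4 \right)} \right)}} = \frac{52375}{4 + 158 - 7} = \frac{52375}{155} = 52375 \cdot \frac{1}{155} = \frac{10475}{31}$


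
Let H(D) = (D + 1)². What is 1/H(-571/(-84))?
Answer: 7056/429025 ≈ 0.016447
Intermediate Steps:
H(D) = (1 + D)²
1/H(-571/(-84)) = 1/((1 - 571/(-84))²) = 1/((1 - 571*(-1/84))²) = 1/((1 + 571/84)²) = 1/((655/84)²) = 1/(429025/7056) = 7056/429025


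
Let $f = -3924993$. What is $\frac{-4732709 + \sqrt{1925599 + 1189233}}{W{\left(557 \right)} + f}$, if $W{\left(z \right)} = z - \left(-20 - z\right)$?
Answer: $\frac{4732709}{3923859} - \frac{28 \sqrt{3973}}{3923859} \approx 1.2057$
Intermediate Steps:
$W{\left(z \right)} = 20 + 2 z$ ($W{\left(z \right)} = z + \left(20 + z\right) = 20 + 2 z$)
$\frac{-4732709 + \sqrt{1925599 + 1189233}}{W{\left(557 \right)} + f} = \frac{-4732709 + \sqrt{1925599 + 1189233}}{\left(20 + 2 \cdot 557\right) - 3924993} = \frac{-4732709 + \sqrt{3114832}}{\left(20 + 1114\right) - 3924993} = \frac{-4732709 + 28 \sqrt{3973}}{1134 - 3924993} = \frac{-4732709 + 28 \sqrt{3973}}{-3923859} = \left(-4732709 + 28 \sqrt{3973}\right) \left(- \frac{1}{3923859}\right) = \frac{4732709}{3923859} - \frac{28 \sqrt{3973}}{3923859}$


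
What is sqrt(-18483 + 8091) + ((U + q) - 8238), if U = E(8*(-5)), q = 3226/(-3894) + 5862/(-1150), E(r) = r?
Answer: -9274062082/1119525 + 2*I*sqrt(2598) ≈ -8283.9 + 101.94*I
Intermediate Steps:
q = -6634132/1119525 (q = 3226*(-1/3894) + 5862*(-1/1150) = -1613/1947 - 2931/575 = -6634132/1119525 ≈ -5.9258)
U = -40 (U = 8*(-5) = -40)
sqrt(-18483 + 8091) + ((U + q) - 8238) = sqrt(-18483 + 8091) + ((-40 - 6634132/1119525) - 8238) = sqrt(-10392) + (-51415132/1119525 - 8238) = 2*I*sqrt(2598) - 9274062082/1119525 = -9274062082/1119525 + 2*I*sqrt(2598)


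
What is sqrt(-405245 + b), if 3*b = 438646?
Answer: I*sqrt(2331267)/3 ≈ 508.95*I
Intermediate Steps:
b = 438646/3 (b = (1/3)*438646 = 438646/3 ≈ 1.4622e+5)
sqrt(-405245 + b) = sqrt(-405245 + 438646/3) = sqrt(-777089/3) = I*sqrt(2331267)/3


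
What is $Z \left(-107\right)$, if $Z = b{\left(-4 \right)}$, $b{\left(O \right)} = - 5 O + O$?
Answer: $-1712$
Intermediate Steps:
$b{\left(O \right)} = - 4 O$
$Z = 16$ ($Z = \left(-4\right) \left(-4\right) = 16$)
$Z \left(-107\right) = 16 \left(-107\right) = -1712$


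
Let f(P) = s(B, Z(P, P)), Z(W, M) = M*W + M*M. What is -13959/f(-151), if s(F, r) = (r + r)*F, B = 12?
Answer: -4653/364816 ≈ -0.012754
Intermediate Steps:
Z(W, M) = M² + M*W (Z(W, M) = M*W + M² = M² + M*W)
s(F, r) = 2*F*r (s(F, r) = (2*r)*F = 2*F*r)
f(P) = 48*P² (f(P) = 2*12*(P*(P + P)) = 2*12*(P*(2*P)) = 2*12*(2*P²) = 48*P²)
-13959/f(-151) = -13959/(48*(-151)²) = -13959/(48*22801) = -13959/1094448 = -13959*1/1094448 = -4653/364816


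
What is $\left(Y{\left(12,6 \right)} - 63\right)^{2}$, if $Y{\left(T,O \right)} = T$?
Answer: $2601$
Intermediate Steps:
$\left(Y{\left(12,6 \right)} - 63\right)^{2} = \left(12 - 63\right)^{2} = \left(-51\right)^{2} = 2601$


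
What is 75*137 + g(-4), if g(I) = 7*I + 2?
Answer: 10249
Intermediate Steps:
g(I) = 2 + 7*I
75*137 + g(-4) = 75*137 + (2 + 7*(-4)) = 10275 + (2 - 28) = 10275 - 26 = 10249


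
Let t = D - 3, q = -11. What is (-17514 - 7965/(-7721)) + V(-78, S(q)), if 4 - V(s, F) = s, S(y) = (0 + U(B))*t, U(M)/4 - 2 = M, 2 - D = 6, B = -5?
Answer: -134584507/7721 ≈ -17431.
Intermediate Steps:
D = -4 (D = 2 - 1*6 = 2 - 6 = -4)
U(M) = 8 + 4*M
t = -7 (t = -4 - 3 = -7)
S(y) = 84 (S(y) = (0 + (8 + 4*(-5)))*(-7) = (0 + (8 - 20))*(-7) = (0 - 12)*(-7) = -12*(-7) = 84)
V(s, F) = 4 - s
(-17514 - 7965/(-7721)) + V(-78, S(q)) = (-17514 - 7965/(-7721)) + (4 - 1*(-78)) = (-17514 - 7965*(-1/7721)) + (4 + 78) = (-17514 + 7965/7721) + 82 = -135217629/7721 + 82 = -134584507/7721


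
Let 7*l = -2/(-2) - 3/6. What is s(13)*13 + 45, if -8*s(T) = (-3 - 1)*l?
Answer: 1273/28 ≈ 45.464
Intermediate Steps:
l = 1/14 (l = (-2/(-2) - 3/6)/7 = (-2*(-½) - 3*⅙)/7 = (1 - ½)/7 = (⅐)*(½) = 1/14 ≈ 0.071429)
s(T) = 1/28 (s(T) = -(-3 - 1)/(8*14) = -(-1)/(2*14) = -⅛*(-2/7) = 1/28)
s(13)*13 + 45 = (1/28)*13 + 45 = 13/28 + 45 = 1273/28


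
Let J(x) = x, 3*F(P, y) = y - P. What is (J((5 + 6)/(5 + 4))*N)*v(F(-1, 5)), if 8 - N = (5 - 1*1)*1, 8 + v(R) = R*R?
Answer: -176/9 ≈ -19.556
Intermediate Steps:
F(P, y) = -P/3 + y/3 (F(P, y) = (y - P)/3 = -P/3 + y/3)
v(R) = -8 + R² (v(R) = -8 + R*R = -8 + R²)
N = 4 (N = 8 - (5 - 1*1) = 8 - (5 - 1) = 8 - 4 = 4)
(J((5 + 6)/(5 + 4))*N)*v(F(-1, 5)) = (((5 + 6)/(5 + 4))*4)*(-8 + (-⅓*(-1) + (⅓)*5)²) = ((11/9)*4)*(-8 + (⅓ + 5/3)²) = ((11*(⅑))*4)*(-8 + 2²) = ((11/9)*4)*(-8 + 4) = (44/9)*(-4) = -176/9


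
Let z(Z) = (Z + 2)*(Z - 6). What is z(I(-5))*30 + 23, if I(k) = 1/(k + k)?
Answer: -3247/10 ≈ -324.70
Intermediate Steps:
I(k) = 1/(2*k)
z(Z) = (-6 + Z)*(2 + Z) (z(Z) = (2 + Z)*(-6 + Z) = (-6 + Z)*(2 + Z))
z(I(-5))*30 + 23 = (-12 + ((½)/(-5))² - 2/(-5))*30 + 23 = (-12 + ((½)*(-⅕))² - 2*(-1)/5)*30 + 23 = (-12 + (-⅒)² - 4*(-⅒))*30 + 23 = (-12 + 1/100 + ⅖)*30 + 23 = -1159/100*30 + 23 = -3477/10 + 23 = -3247/10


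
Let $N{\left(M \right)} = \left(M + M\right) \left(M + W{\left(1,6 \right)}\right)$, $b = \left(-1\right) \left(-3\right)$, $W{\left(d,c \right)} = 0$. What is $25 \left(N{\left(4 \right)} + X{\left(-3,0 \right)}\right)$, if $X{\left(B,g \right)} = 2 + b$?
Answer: $925$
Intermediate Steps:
$b = 3$
$X{\left(B,g \right)} = 5$ ($X{\left(B,g \right)} = 2 + 3 = 5$)
$N{\left(M \right)} = 2 M^{2}$ ($N{\left(M \right)} = \left(M + M\right) \left(M + 0\right) = 2 M M = 2 M^{2}$)
$25 \left(N{\left(4 \right)} + X{\left(-3,0 \right)}\right) = 25 \left(2 \cdot 4^{2} + 5\right) = 25 \left(2 \cdot 16 + 5\right) = 25 \left(32 + 5\right) = 25 \cdot 37 = 925$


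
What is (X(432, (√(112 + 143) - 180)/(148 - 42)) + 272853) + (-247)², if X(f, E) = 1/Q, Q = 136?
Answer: 45405233/136 ≈ 3.3386e+5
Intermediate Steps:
X(f, E) = 1/136
(X(432, (√(112 + 143) - 180)/(148 - 42)) + 272853) + (-247)² = (1/136 + 272853) + (-247)² = 37108009/136 + 61009 = 45405233/136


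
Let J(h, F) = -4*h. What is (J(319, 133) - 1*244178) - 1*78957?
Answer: -324411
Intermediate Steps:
(J(319, 133) - 1*244178) - 1*78957 = (-4*319 - 1*244178) - 1*78957 = (-1276 - 244178) - 78957 = -245454 - 78957 = -324411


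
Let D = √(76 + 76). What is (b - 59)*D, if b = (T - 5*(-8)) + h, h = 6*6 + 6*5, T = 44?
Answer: 182*√38 ≈ 1121.9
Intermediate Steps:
h = 66 (h = 36 + 30 = 66)
D = 2*√38 (D = √152 = 2*√38 ≈ 12.329)
b = 150 (b = (44 - 5*(-8)) + 66 = (44 + 40) + 66 = 84 + 66 = 150)
(b - 59)*D = (150 - 59)*(2*√38) = 91*(2*√38) = 182*√38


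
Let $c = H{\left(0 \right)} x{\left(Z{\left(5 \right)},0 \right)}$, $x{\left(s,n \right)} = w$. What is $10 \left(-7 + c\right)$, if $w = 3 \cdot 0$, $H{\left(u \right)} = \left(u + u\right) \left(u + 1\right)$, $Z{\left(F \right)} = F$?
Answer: $-70$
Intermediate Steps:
$H{\left(u \right)} = 2 u \left(1 + u\right)$
$w = 0$
$x{\left(s,n \right)} = 0$
$c = 0$ ($c = 2 \cdot 0 \left(1 + 0\right) 0 = 2 \cdot 0 \cdot 1 \cdot 0 = 0 \cdot 0 = 0$)
$10 \left(-7 + c\right) = 10 \left(-7 + 0\right) = 10 \left(-7\right) = -70$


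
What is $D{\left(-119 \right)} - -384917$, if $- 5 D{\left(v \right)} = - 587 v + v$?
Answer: $\frac{1854851}{5} \approx 3.7097 \cdot 10^{5}$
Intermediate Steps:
$D{\left(v \right)} = \frac{586 v}{5}$ ($D{\left(v \right)} = - \frac{- 587 v + v}{5} = - \frac{\left(-586\right) v}{5} = \frac{586 v}{5}$)
$D{\left(-119 \right)} - -384917 = \frac{586}{5} \left(-119\right) - -384917 = - \frac{69734}{5} + 384917 = \frac{1854851}{5}$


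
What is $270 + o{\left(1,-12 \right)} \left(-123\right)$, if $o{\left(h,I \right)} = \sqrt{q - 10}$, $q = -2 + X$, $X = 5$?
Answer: $270 - 123 i \sqrt{7} \approx 270.0 - 325.43 i$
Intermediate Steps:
$q = 3$ ($q = -2 + 5 = 3$)
$o{\left(h,I \right)} = i \sqrt{7}$ ($o{\left(h,I \right)} = \sqrt{3 - 10} = \sqrt{-7} = i \sqrt{7}$)
$270 + o{\left(1,-12 \right)} \left(-123\right) = 270 + i \sqrt{7} \left(-123\right) = 270 - 123 i \sqrt{7}$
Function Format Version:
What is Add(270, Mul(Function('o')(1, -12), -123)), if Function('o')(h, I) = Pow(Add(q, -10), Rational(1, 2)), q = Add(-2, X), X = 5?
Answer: Add(270, Mul(-123, I, Pow(7, Rational(1, 2)))) ≈ Add(270.00, Mul(-325.43, I))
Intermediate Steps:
q = 3 (q = Add(-2, 5) = 3)
Function('o')(h, I) = Mul(I, Pow(7, Rational(1, 2))) (Function('o')(h, I) = Pow(Add(3, -10), Rational(1, 2)) = Pow(-7, Rational(1, 2)) = Mul(I, Pow(7, Rational(1, 2))))
Add(270, Mul(Function('o')(1, -12), -123)) = Add(270, Mul(Mul(I, Pow(7, Rational(1, 2))), -123)) = Add(270, Mul(-123, I, Pow(7, Rational(1, 2))))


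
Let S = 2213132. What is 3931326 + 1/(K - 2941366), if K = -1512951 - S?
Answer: 26211915607373/6667449 ≈ 3.9313e+6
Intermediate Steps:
K = -3726083 (K = -1512951 - 1*2213132 = -1512951 - 2213132 = -3726083)
3931326 + 1/(K - 2941366) = 3931326 + 1/(-3726083 - 2941366) = 3931326 + 1/(-6667449) = 3931326 - 1/6667449 = 26211915607373/6667449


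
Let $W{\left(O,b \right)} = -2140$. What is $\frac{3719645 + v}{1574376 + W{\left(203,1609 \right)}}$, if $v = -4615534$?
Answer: $- \frac{895889}{1572236} \approx -0.56982$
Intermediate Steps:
$\frac{3719645 + v}{1574376 + W{\left(203,1609 \right)}} = \frac{3719645 - 4615534}{1574376 - 2140} = - \frac{895889}{1572236}$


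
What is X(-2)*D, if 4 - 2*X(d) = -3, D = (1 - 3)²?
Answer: 14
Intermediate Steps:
D = 4 (D = (-2)² = 4)
X(d) = 7/2 (X(d) = 2 - ½*(-3) = 2 + 3/2 = 7/2)
X(-2)*D = (7/2)*4 = 14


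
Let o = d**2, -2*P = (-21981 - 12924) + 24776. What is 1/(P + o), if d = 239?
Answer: 2/124371 ≈ 1.6081e-5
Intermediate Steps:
P = 10129/2 (P = -((-21981 - 12924) + 24776)/2 = -(-34905 + 24776)/2 = -1/2*(-10129) = 10129/2 ≈ 5064.5)
o = 57121 (o = 239**2 = 57121)
1/(P + o) = 1/(10129/2 + 57121) = 1/(124371/2) = 2/124371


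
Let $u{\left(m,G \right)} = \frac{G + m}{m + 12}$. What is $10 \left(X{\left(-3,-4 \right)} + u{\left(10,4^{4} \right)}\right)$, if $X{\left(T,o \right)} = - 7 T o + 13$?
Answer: $- \frac{6480}{11} \approx -589.09$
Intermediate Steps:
$u{\left(m,G \right)} = \frac{G + m}{12 + m}$
$X{\left(T,o \right)} = 13 - 7 T o$ ($X{\left(T,o \right)} = - 7 T o + 13 = 13 - 7 T o$)
$10 \left(X{\left(-3,-4 \right)} + u{\left(10,4^{4} \right)}\right) = 10 \left(\left(13 - \left(-21\right) \left(-4\right)\right) + \frac{4^{4} + 10}{12 + 10}\right) = 10 \left(\left(13 - 84\right) + \frac{256 + 10}{22}\right) = 10 \left(-71 + \frac{1}{22} \cdot 266\right) = 10 \left(-71 + \frac{133}{11}\right) = 10 \left(- \frac{648}{11}\right) = - \frac{6480}{11}$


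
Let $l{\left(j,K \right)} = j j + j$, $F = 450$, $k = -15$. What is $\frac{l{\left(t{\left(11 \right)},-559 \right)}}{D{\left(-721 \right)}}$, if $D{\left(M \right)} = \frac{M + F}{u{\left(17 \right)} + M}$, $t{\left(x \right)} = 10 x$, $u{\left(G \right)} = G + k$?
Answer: $\frac{8778990}{271} \approx 32395.0$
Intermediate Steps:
$u{\left(G \right)} = -15 + G$ ($u{\left(G \right)} = G - 15 = -15 + G$)
$l{\left(j,K \right)} = j + j^{2}$ ($l{\left(j,K \right)} = j^{2} + j = j + j^{2}$)
$D{\left(M \right)} = \frac{450 + M}{2 + M}$ ($D{\left(M \right)} = \frac{M + 450}{\left(-15 + 17\right) + M} = \frac{450 + M}{2 + M}$)
$\frac{l{\left(t{\left(11 \right)},-559 \right)}}{D{\left(-721 \right)}} = \frac{10 \cdot 11 \left(1 + 10 \cdot 11\right)}{\frac{1}{2 - 721} \left(450 - 721\right)} = \frac{110 \left(1 + 110\right)}{\frac{1}{-719} \left(-271\right)} = \frac{110 \cdot 111}{\left(- \frac{1}{719}\right) \left(-271\right)} = \frac{12210}{\frac{271}{719}} = 12210 \cdot \frac{719}{271} = \frac{8778990}{271}$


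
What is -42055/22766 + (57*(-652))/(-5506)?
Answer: 307260397/62674798 ≈ 4.9025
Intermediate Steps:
-42055/22766 + (57*(-652))/(-5506) = -42055*1/22766 - 37164*(-1/5506) = -42055/22766 + 18582/2753 = 307260397/62674798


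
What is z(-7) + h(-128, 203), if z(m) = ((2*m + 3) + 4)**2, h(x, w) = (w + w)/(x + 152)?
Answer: 791/12 ≈ 65.917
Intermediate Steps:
h(x, w) = 2*w/(152 + x) (h(x, w) = (2*w)/(152 + x) = 2*w/(152 + x))
z(m) = (7 + 2*m)**2 (z(m) = ((3 + 2*m) + 4)**2 = (7 + 2*m)**2)
z(-7) + h(-128, 203) = (7 + 2*(-7))**2 + 2*203/(152 - 128) = (7 - 14)**2 + 2*203/24 = (-7)**2 + 2*203*(1/24) = 49 + 203/12 = 791/12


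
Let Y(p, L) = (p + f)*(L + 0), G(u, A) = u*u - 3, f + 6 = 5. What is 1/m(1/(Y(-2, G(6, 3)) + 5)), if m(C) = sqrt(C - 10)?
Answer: -I*sqrt(88454)/941 ≈ -0.31606*I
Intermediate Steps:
f = -1 (f = -6 + 5 = -1)
G(u, A) = -3 + u**2 (G(u, A) = u**2 - 3 = -3 + u**2)
Y(p, L) = L*(-1 + p) (Y(p, L) = (p - 1)*(L + 0) = (-1 + p)*L = L*(-1 + p))
m(C) = sqrt(-10 + C)
1/m(1/(Y(-2, G(6, 3)) + 5)) = 1/(sqrt(-10 + 1/((-3 + 6**2)*(-1 - 2) + 5))) = 1/(sqrt(-10 + 1/((-3 + 36)*(-3) + 5))) = 1/(sqrt(-10 + 1/(33*(-3) + 5))) = 1/(sqrt(-10 + 1/(-99 + 5))) = 1/(sqrt(-10 + 1/(-94))) = 1/(sqrt(-10 - 1/94)) = 1/(sqrt(-941/94)) = 1/(I*sqrt(88454)/94) = -I*sqrt(88454)/941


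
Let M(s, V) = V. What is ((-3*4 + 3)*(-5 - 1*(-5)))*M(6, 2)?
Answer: 0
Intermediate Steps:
((-3*4 + 3)*(-5 - 1*(-5)))*M(6, 2) = ((-3*4 + 3)*(-5 - 1*(-5)))*2 = ((-12 + 3)*(-5 + 5))*2 = -9*0*2 = 0*2 = 0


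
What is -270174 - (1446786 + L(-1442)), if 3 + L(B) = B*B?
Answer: -3796321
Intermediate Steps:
L(B) = -3 + B**2 (L(B) = -3 + B*B = -3 + B**2)
-270174 - (1446786 + L(-1442)) = -270174 - (1446786 + (-3 + (-1442)**2)) = -270174 - (1446786 + (-3 + 2079364)) = -270174 - (1446786 + 2079361) = -270174 - 1*3526147 = -270174 - 3526147 = -3796321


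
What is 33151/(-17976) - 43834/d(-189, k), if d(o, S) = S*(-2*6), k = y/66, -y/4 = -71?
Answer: 1081091257/1276296 ≈ 847.05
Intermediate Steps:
y = 284 (y = -4*(-71) = 284)
k = 142/33 (k = 284/66 = 284*(1/66) = 142/33 ≈ 4.3030)
d(o, S) = -12*S (d(o, S) = S*(-12) = -12*S)
33151/(-17976) - 43834/d(-189, k) = 33151/(-17976) - 43834/((-12*142/33)) = 33151*(-1/17976) - 43834/(-568/11) = -33151/17976 - 43834*(-11/568) = -33151/17976 + 241087/284 = 1081091257/1276296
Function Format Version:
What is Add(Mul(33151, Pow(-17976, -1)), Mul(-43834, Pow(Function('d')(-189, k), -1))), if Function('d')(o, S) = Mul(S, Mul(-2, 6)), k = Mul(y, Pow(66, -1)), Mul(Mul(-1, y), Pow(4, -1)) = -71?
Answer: Rational(1081091257, 1276296) ≈ 847.05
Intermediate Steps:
y = 284 (y = Mul(-4, -71) = 284)
k = Rational(142, 33) (k = Mul(284, Pow(66, -1)) = Mul(284, Rational(1, 66)) = Rational(142, 33) ≈ 4.3030)
Function('d')(o, S) = Mul(-12, S) (Function('d')(o, S) = Mul(S, -12) = Mul(-12, S))
Add(Mul(33151, Pow(-17976, -1)), Mul(-43834, Pow(Function('d')(-189, k), -1))) = Add(Mul(33151, Pow(-17976, -1)), Mul(-43834, Pow(Mul(-12, Rational(142, 33)), -1))) = Add(Mul(33151, Rational(-1, 17976)), Mul(-43834, Pow(Rational(-568, 11), -1))) = Add(Rational(-33151, 17976), Mul(-43834, Rational(-11, 568))) = Add(Rational(-33151, 17976), Rational(241087, 284)) = Rational(1081091257, 1276296)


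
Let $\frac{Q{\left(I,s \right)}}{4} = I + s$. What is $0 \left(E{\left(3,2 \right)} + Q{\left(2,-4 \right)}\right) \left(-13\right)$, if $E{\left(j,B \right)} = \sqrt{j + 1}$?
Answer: $0$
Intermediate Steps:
$E{\left(j,B \right)} = \sqrt{1 + j}$
$Q{\left(I,s \right)} = 4 I + 4 s$ ($Q{\left(I,s \right)} = 4 \left(I + s\right) = 4 I + 4 s$)
$0 \left(E{\left(3,2 \right)} + Q{\left(2,-4 \right)}\right) \left(-13\right) = 0 \left(\sqrt{1 + 3} + \left(4 \cdot 2 + 4 \left(-4\right)\right)\right) \left(-13\right) = 0 \left(\sqrt{4} + \left(8 - 16\right)\right) \left(-13\right) = 0 \left(2 - 8\right) \left(-13\right) = 0 \left(-6\right) \left(-13\right) = 0 \left(-13\right) = 0$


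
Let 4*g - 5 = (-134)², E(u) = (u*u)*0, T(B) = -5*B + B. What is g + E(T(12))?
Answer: 17961/4 ≈ 4490.3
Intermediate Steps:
T(B) = -4*B
E(u) = 0 (E(u) = u²*0 = 0)
g = 17961/4 (g = 5/4 + (¼)*(-134)² = 5/4 + (¼)*17956 = 5/4 + 4489 = 17961/4 ≈ 4490.3)
g + E(T(12)) = 17961/4 + 0 = 17961/4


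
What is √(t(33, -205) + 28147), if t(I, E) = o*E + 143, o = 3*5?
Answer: 41*√15 ≈ 158.79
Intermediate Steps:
o = 15
t(I, E) = 143 + 15*E (t(I, E) = 15*E + 143 = 143 + 15*E)
√(t(33, -205) + 28147) = √((143 + 15*(-205)) + 28147) = √((143 - 3075) + 28147) = √(-2932 + 28147) = √25215 = 41*√15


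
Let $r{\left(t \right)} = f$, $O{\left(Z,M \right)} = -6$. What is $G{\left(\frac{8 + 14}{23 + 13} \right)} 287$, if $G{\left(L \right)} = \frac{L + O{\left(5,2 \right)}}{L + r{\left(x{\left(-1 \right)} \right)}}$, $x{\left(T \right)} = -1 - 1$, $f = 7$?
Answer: $- \frac{27839}{137} \approx -203.2$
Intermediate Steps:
$x{\left(T \right)} = -2$
$r{\left(t \right)} = 7$
$G{\left(L \right)} = \frac{-6 + L}{7 + L}$ ($G{\left(L \right)} = \frac{L - 6}{L + 7} = \frac{-6 + L}{7 + L}$)
$G{\left(\frac{8 + 14}{23 + 13} \right)} 287 = \frac{-6 + \frac{8 + 14}{23 + 13}}{7 + \frac{8 + 14}{23 + 13}} \cdot 287 = \frac{-6 + \frac{22}{36}}{7 + \frac{22}{36}} \cdot 287 = \frac{-6 + 22 \cdot \frac{1}{36}}{7 + 22 \cdot \frac{1}{36}} \cdot 287 = \frac{-6 + \frac{11}{18}}{7 + \frac{11}{18}} \cdot 287 = \frac{1}{\frac{137}{18}} \left(- \frac{97}{18}\right) 287 = \frac{18}{137} \left(- \frac{97}{18}\right) 287 = \left(- \frac{97}{137}\right) 287 = - \frac{27839}{137}$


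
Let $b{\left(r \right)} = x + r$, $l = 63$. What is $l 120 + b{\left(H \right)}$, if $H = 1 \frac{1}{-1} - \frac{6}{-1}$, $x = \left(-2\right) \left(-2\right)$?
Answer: $7569$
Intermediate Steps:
$x = 4$
$H = 5$ ($H = 1 \left(-1\right) - -6 = -1 + 6 = 5$)
$b{\left(r \right)} = 4 + r$
$l 120 + b{\left(H \right)} = 63 \cdot 120 + \left(4 + 5\right) = 7560 + 9 = 7569$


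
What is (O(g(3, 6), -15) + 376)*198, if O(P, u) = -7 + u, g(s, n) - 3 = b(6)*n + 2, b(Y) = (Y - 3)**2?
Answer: 70092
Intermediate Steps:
b(Y) = (-3 + Y)**2
g(s, n) = 5 + 9*n (g(s, n) = 3 + ((-3 + 6)**2*n + 2) = 3 + (3**2*n + 2) = 3 + (9*n + 2) = 3 + (2 + 9*n) = 5 + 9*n)
(O(g(3, 6), -15) + 376)*198 = ((-7 - 15) + 376)*198 = (-22 + 376)*198 = 354*198 = 70092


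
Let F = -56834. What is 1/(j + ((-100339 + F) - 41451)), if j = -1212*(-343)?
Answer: 1/217092 ≈ 4.6063e-6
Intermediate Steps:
j = 415716
1/(j + ((-100339 + F) - 41451)) = 1/(415716 + ((-100339 - 56834) - 41451)) = 1/(415716 + (-157173 - 41451)) = 1/(415716 - 198624) = 1/217092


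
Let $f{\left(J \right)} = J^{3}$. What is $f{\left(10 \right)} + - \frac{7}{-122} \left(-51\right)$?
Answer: $\frac{121643}{122} \approx 997.07$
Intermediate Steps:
$f{\left(10 \right)} + - \frac{7}{-122} \left(-51\right) = 10^{3} + - \frac{7}{-122} \left(-51\right) = 1000 + \left(-7\right) \left(- \frac{1}{122}\right) \left(-51\right) = 1000 + \frac{7}{122} \left(-51\right) = 1000 - \frac{357}{122} = \frac{121643}{122}$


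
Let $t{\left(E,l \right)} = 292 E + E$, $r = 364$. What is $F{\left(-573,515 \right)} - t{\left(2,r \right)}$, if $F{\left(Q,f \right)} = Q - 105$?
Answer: $-1264$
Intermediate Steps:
$t{\left(E,l \right)} = 293 E$
$F{\left(Q,f \right)} = -105 + Q$
$F{\left(-573,515 \right)} - t{\left(2,r \right)} = \left(-105 - 573\right) - 293 \cdot 2 = -678 - 586 = -1264$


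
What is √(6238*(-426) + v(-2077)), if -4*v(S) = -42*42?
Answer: I*√2656947 ≈ 1630.0*I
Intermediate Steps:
v(S) = 441 (v(S) = -(-21)*42/2 = -¼*(-1764) = 441)
√(6238*(-426) + v(-2077)) = √(6238*(-426) + 441) = √(-2657388 + 441) = √(-2656947) = I*√2656947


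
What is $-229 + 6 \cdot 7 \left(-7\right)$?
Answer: $-523$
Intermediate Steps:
$-229 + 6 \cdot 7 \left(-7\right) = -229 + 42 \left(-7\right) = -229 - 294 = -523$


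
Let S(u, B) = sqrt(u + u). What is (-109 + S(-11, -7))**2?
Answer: (109 - I*sqrt(22))**2 ≈ 11859.0 - 1022.5*I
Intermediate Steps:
S(u, B) = sqrt(2)*sqrt(u) (S(u, B) = sqrt(2*u) = sqrt(2)*sqrt(u))
(-109 + S(-11, -7))**2 = (-109 + sqrt(2)*sqrt(-11))**2 = (-109 + sqrt(2)*(I*sqrt(11)))**2 = (-109 + I*sqrt(22))**2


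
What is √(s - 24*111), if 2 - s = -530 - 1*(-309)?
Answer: I*√2441 ≈ 49.406*I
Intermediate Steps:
s = 223 (s = 2 - (-530 - 1*(-309)) = 2 - (-530 + 309) = 2 - 1*(-221) = 2 + 221 = 223)
√(s - 24*111) = √(223 - 24*111) = √(223 - 2664) = √(-2441) = I*√2441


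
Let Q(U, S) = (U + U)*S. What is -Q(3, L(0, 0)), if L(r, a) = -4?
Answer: 24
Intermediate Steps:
Q(U, S) = 2*S*U (Q(U, S) = (2*U)*S = 2*S*U)
-Q(3, L(0, 0)) = -2*(-4)*3 = -1*(-24) = 24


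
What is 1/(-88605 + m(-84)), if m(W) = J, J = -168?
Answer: -1/88773 ≈ -1.1265e-5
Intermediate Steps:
m(W) = -168
1/(-88605 + m(-84)) = 1/(-88605 - 168) = 1/(-88773) = -1/88773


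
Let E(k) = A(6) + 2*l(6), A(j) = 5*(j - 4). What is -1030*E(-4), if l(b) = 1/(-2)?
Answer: -9270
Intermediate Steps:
l(b) = -½
A(j) = -20 + 5*j (A(j) = 5*(-4 + j) = -20 + 5*j)
E(k) = 9 (E(k) = (-20 + 5*6) + 2*(-½) = (-20 + 30) - 1 = 10 - 1 = 9)
-1030*E(-4) = -1030*9 = -1*9270 = -9270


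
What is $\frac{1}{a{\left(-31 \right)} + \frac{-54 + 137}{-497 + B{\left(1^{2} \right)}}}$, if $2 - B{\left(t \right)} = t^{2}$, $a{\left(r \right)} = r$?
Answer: $- \frac{496}{15459} \approx -0.032085$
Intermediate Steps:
$B{\left(t \right)} = 2 - t^{2}$
$\frac{1}{a{\left(-31 \right)} + \frac{-54 + 137}{-497 + B{\left(1^{2} \right)}}} = \frac{1}{-31 + \frac{-54 + 137}{-497 + \left(2 - \left(1^{2}\right)^{2}\right)}} = \frac{1}{-31 + \frac{83}{-497 + \left(2 - 1^{2}\right)}} = \frac{1}{-31 + \frac{83}{-497 + \left(2 - 1\right)}} = \frac{1}{-31 + \frac{83}{-497 + 1}} = \frac{1}{-31 + \frac{83}{-496}} = \frac{1}{-31 + 83 \left(- \frac{1}{496}\right)} = \frac{1}{-31 - \frac{83}{496}} = \frac{1}{- \frac{15459}{496}} = - \frac{496}{15459}$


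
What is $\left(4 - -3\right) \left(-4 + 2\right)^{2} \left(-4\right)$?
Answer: $-112$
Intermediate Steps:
$\left(4 - -3\right) \left(-4 + 2\right)^{2} \left(-4\right) = \left(4 + 3\right) \left(-2\right)^{2} \left(-4\right) = 7 \cdot 4 \left(-4\right) = 28 \left(-4\right) = -112$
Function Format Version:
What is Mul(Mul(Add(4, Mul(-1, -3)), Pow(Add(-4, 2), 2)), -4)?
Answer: -112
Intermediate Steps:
Mul(Mul(Add(4, Mul(-1, -3)), Pow(Add(-4, 2), 2)), -4) = Mul(Mul(Add(4, 3), Pow(-2, 2)), -4) = Mul(Mul(7, 4), -4) = Mul(28, -4) = -112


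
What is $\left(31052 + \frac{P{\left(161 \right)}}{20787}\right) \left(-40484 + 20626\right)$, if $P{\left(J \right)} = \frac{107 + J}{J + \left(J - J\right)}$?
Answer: $- \frac{2063682004303456}{3346707} \approx -6.1663 \cdot 10^{8}$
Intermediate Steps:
$P{\left(J \right)} = \frac{107 + J}{J}$ ($P{\left(J \right)} = \frac{107 + J}{J + 0} = \frac{107 + J}{J}$)
$\left(31052 + \frac{P{\left(161 \right)}}{20787}\right) \left(-40484 + 20626\right) = \left(31052 + \frac{\frac{1}{161} \left(107 + 161\right)}{20787}\right) \left(-40484 + 20626\right) = \left(31052 + \frac{1}{161} \cdot 268 \cdot \frac{1}{20787}\right) \left(-19858\right) = \left(31052 + \frac{268}{161} \cdot \frac{1}{20787}\right) \left(-19858\right) = \left(31052 + \frac{268}{3346707}\right) \left(-19858\right) = \frac{103921946032}{3346707} \left(-19858\right) = - \frac{2063682004303456}{3346707}$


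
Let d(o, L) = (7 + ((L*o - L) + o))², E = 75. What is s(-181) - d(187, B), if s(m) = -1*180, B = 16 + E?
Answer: -293094580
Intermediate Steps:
B = 91 (B = 16 + 75 = 91)
s(m) = -180
d(o, L) = (7 + o - L + L*o)² (d(o, L) = (7 + ((-L + L*o) + o))² = (7 + (o - L + L*o))² = (7 + o - L + L*o)²)
s(-181) - d(187, B) = -180 - (7 + 187 - 1*91 + 91*187)² = -180 - (7 + 187 - 91 + 17017)² = -180 - 1*17120² = -180 - 1*293094400 = -180 - 293094400 = -293094580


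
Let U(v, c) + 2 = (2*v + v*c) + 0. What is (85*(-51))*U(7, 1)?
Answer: -82365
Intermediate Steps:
U(v, c) = -2 + 2*v + c*v (U(v, c) = -2 + ((2*v + v*c) + 0) = -2 + ((2*v + c*v) + 0) = -2 + (2*v + c*v) = -2 + 2*v + c*v)
(85*(-51))*U(7, 1) = (85*(-51))*(-2 + 2*7 + 1*7) = -4335*(-2 + 14 + 7) = -4335*19 = -82365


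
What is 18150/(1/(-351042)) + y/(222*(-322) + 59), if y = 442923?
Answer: -455078123970423/71425 ≈ -6.3714e+9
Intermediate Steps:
18150/(1/(-351042)) + y/(222*(-322) + 59) = 18150/(1/(-351042)) + 442923/(222*(-322) + 59) = 18150/(-1/351042) + 442923/(-71484 + 59) = 18150*(-351042) + 442923/(-71425) = -6371412300 + 442923*(-1/71425) = -6371412300 - 442923/71425 = -455078123970423/71425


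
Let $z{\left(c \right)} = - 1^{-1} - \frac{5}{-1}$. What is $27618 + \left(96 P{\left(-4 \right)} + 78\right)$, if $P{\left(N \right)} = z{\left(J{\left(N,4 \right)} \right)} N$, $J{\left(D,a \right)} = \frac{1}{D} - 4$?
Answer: $26160$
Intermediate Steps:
$J{\left(D,a \right)} = -4 + \frac{1}{D}$
$z{\left(c \right)} = 4$ ($z{\left(c \right)} = \left(-1\right) 1 - -5 = -1 + 5 = 4$)
$P{\left(N \right)} = 4 N$
$27618 + \left(96 P{\left(-4 \right)} + 78\right) = 27618 + \left(96 \cdot 4 \left(-4\right) + 78\right) = 27618 + \left(96 \left(-16\right) + 78\right) = 27618 + \left(-1536 + 78\right) = 27618 - 1458 = 26160$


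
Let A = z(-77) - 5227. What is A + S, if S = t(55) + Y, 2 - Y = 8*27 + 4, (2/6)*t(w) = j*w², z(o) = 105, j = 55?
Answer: 493785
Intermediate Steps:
A = -5122 (A = 105 - 5227 = -5122)
t(w) = 165*w² (t(w) = 3*(55*w²) = 165*w²)
Y = -218 (Y = 2 - (8*27 + 4) = 2 - (216 + 4) = 2 - 1*220 = 2 - 220 = -218)
S = 498907 (S = 165*55² - 218 = 165*3025 - 218 = 499125 - 218 = 498907)
A + S = -5122 + 498907 = 493785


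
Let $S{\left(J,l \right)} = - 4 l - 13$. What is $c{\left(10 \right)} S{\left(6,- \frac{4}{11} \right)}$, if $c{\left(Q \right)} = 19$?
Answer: $- \frac{2413}{11} \approx -219.36$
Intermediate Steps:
$S{\left(J,l \right)} = -13 - 4 l$
$c{\left(10 \right)} S{\left(6,- \frac{4}{11} \right)} = 19 \left(-13 - 4 \left(- \frac{4}{11}\right)\right) = 19 \left(-13 - 4 \left(\left(-4\right) \frac{1}{11}\right)\right) = 19 \left(-13 - - \frac{16}{11}\right) = 19 \left(-13 + \frac{16}{11}\right) = 19 \left(- \frac{127}{11}\right) = - \frac{2413}{11}$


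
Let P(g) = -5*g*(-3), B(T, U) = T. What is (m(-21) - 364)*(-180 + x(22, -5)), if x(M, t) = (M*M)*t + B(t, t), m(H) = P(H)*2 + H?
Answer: 2644075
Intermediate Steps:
P(g) = 15*g
m(H) = 31*H (m(H) = (15*H)*2 + H = 30*H + H = 31*H)
x(M, t) = t + t*M**2 (x(M, t) = (M*M)*t + t = M**2*t + t = t*M**2 + t = t + t*M**2)
(m(-21) - 364)*(-180 + x(22, -5)) = (31*(-21) - 364)*(-180 - 5*(1 + 22**2)) = (-651 - 364)*(-180 - 5*(1 + 484)) = -1015*(-180 - 5*485) = -1015*(-180 - 2425) = -1015*(-2605) = 2644075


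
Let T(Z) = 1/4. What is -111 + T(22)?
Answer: -443/4 ≈ -110.75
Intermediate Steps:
T(Z) = 1/4
-111 + T(22) = -111 + 1/4 = -443/4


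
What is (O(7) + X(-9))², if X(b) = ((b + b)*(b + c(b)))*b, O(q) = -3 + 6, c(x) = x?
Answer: 8485569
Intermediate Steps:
O(q) = 3
X(b) = 4*b³ (X(b) = ((b + b)*(b + b))*b = ((2*b)*(2*b))*b = (4*b²)*b = 4*b³)
(O(7) + X(-9))² = (3 + 4*(-9)³)² = (3 + 4*(-729))² = (3 - 2916)² = (-2913)² = 8485569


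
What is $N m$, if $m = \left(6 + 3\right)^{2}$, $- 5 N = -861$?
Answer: $\frac{69741}{5} \approx 13948.0$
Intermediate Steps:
$N = \frac{861}{5}$ ($N = \left(- \frac{1}{5}\right) \left(-861\right) = \frac{861}{5} \approx 172.2$)
$m = 81$ ($m = 9^{2} = 81$)
$N m = \frac{861}{5} \cdot 81 = \frac{69741}{5}$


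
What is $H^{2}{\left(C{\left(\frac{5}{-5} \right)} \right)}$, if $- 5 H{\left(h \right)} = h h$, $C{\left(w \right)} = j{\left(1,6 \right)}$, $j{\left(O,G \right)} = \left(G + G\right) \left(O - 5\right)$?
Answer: $\frac{5308416}{25} \approx 2.1234 \cdot 10^{5}$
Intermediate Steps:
$j{\left(O,G \right)} = 2 G \left(-5 + O\right)$
$C{\left(w \right)} = -48$ ($C{\left(w \right)} = 2 \cdot 6 \left(-5 + 1\right) = 2 \cdot 6 \left(-4\right) = -48$)
$H{\left(h \right)} = - \frac{h^{2}}{5}$ ($H{\left(h \right)} = - \frac{h h}{5} = - \frac{h^{2}}{5}$)
$H^{2}{\left(C{\left(\frac{5}{-5} \right)} \right)} = \left(- \frac{\left(-48\right)^{2}}{5}\right)^{2} = \left(\left(- \frac{1}{5}\right) 2304\right)^{2} = \left(- \frac{2304}{5}\right)^{2} = \frac{5308416}{25}$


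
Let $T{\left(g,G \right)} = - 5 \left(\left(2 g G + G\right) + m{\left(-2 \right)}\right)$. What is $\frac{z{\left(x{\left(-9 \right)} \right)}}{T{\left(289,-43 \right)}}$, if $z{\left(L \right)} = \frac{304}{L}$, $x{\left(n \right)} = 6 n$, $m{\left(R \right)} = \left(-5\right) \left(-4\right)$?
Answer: $- \frac{152}{3358395} \approx -4.526 \cdot 10^{-5}$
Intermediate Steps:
$m{\left(R \right)} = 20$
$T{\left(g,G \right)} = -100 - 5 G - 10 G g$ ($T{\left(g,G \right)} = - 5 \left(\left(2 g G + G\right) + 20\right) = - 5 \left(\left(2 G g + G\right) + 20\right) = - 5 \left(\left(G + 2 G g\right) + 20\right) = - 5 \left(20 + G + 2 G g\right) = -100 - 5 G - 10 G g$)
$\frac{z{\left(x{\left(-9 \right)} \right)}}{T{\left(289,-43 \right)}} = \frac{304 \frac{1}{6 \left(-9\right)}}{-100 - -215 - \left(-430\right) 289} = \frac{304 \frac{1}{-54}}{-100 + 215 + 124270} = \frac{304 \left(- \frac{1}{54}\right)}{124385} = \left(- \frac{152}{27}\right) \frac{1}{124385} = - \frac{152}{3358395}$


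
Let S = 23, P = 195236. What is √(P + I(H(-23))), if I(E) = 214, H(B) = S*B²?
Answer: 5*√7818 ≈ 442.10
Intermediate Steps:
H(B) = 23*B²
√(P + I(H(-23))) = √(195236 + 214) = √195450 = 5*√7818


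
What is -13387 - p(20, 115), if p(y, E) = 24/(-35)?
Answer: -468521/35 ≈ -13386.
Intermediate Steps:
p(y, E) = -24/35 (p(y, E) = 24*(-1/35) = -24/35)
-13387 - p(20, 115) = -13387 - 1*(-24/35) = -13387 + 24/35 = -468521/35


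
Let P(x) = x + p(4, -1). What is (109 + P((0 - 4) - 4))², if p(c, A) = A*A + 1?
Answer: 10609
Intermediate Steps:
p(c, A) = 1 + A² (p(c, A) = A² + 1 = 1 + A²)
P(x) = 2 + x (P(x) = x + (1 + (-1)²) = x + (1 + 1) = x + 2 = 2 + x)
(109 + P((0 - 4) - 4))² = (109 + (2 + ((0 - 4) - 4)))² = (109 + (2 + (-4 - 4)))² = (109 + (2 - 8))² = (109 - 6)² = 103² = 10609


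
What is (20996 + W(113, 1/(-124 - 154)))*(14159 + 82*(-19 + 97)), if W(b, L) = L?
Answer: 119977212285/278 ≈ 4.3157e+8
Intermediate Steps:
(20996 + W(113, 1/(-124 - 154)))*(14159 + 82*(-19 + 97)) = (20996 + 1/(-124 - 154))*(14159 + 82*(-19 + 97)) = (20996 + 1/(-278))*(14159 + 82*78) = (20996 - 1/278)*(14159 + 6396) = (5836887/278)*20555 = 119977212285/278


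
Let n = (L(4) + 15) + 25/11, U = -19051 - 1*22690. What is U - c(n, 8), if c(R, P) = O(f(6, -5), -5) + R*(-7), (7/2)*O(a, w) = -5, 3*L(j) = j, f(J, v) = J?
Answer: -9611755/231 ≈ -41609.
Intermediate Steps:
L(j) = j/3
O(a, w) = -10/7 (O(a, w) = (2/7)*(-5) = -10/7)
U = -41741 (U = -19051 - 22690 = -41741)
n = 614/33 (n = ((1/3)*4 + 15) + 25/11 = (4/3 + 15) + 25*(1/11) = 49/3 + 25/11 = 614/33 ≈ 18.606)
c(R, P) = -10/7 - 7*R (c(R, P) = -10/7 + R*(-7) = -10/7 - 7*R)
U - c(n, 8) = -41741 - (-10/7 - 7*614/33) = -41741 - (-10/7 - 4298/33) = -41741 - 1*(-30416/231) = -41741 + 30416/231 = -9611755/231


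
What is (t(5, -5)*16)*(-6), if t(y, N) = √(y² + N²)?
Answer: -480*√2 ≈ -678.82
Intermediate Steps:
t(y, N) = √(N² + y²)
(t(5, -5)*16)*(-6) = (√((-5)² + 5²)*16)*(-6) = (√(25 + 25)*16)*(-6) = (√50*16)*(-6) = ((5*√2)*16)*(-6) = (80*√2)*(-6) = -480*√2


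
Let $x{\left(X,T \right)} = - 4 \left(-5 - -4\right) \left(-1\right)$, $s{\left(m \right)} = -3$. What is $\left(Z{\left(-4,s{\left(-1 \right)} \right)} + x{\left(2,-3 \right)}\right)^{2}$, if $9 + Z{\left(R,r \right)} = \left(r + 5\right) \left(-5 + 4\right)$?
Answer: $225$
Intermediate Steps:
$Z{\left(R,r \right)} = -14 - r$ ($Z{\left(R,r \right)} = -9 + \left(r + 5\right) \left(-5 + 4\right) = -9 + \left(5 + r\right) \left(-1\right) = -9 - \left(5 + r\right) = -14 - r$)
$x{\left(X,T \right)} = -4$ ($x{\left(X,T \right)} = - 4 \left(-5 + 4\right) \left(-1\right) = \left(-4\right) \left(-1\right) \left(-1\right) = 4 \left(-1\right) = -4$)
$\left(Z{\left(-4,s{\left(-1 \right)} \right)} + x{\left(2,-3 \right)}\right)^{2} = \left(\left(-14 - -3\right) - 4\right)^{2} = \left(\left(-14 + 3\right) - 4\right)^{2} = \left(-11 - 4\right)^{2} = \left(-15\right)^{2} = 225$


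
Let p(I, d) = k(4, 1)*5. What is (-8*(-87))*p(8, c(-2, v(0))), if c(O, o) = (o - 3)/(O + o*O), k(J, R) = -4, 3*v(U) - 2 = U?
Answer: -13920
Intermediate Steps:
v(U) = 2/3 + U/3
c(O, o) = (-3 + o)/(O + O*o)
p(I, d) = -20 (p(I, d) = -4*5 = -20)
(-8*(-87))*p(8, c(-2, v(0))) = -8*(-87)*(-20) = 696*(-20) = -13920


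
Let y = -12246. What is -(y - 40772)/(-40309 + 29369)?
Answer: -26509/5470 ≈ -4.8463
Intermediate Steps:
-(y - 40772)/(-40309 + 29369) = -(-12246 - 40772)/(-40309 + 29369) = -(-53018)/(-10940) = -(-53018)*(-1)/10940 = -1*26509/5470 = -26509/5470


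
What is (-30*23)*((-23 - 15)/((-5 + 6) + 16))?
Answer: 26220/17 ≈ 1542.4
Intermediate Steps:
(-30*23)*((-23 - 15)/((-5 + 6) + 16)) = -(-26220)/(1 + 16) = -(-26220)/17 = -690*(-38/17) = 26220/17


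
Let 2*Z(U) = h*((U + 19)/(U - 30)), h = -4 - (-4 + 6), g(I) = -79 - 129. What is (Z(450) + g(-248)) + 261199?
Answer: 5219753/20 ≈ 2.6099e+5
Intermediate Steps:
g(I) = -208
h = -6 (h = -4 - 1*2 = -4 - 2 = -6)
Z(U) = -3*(19 + U)/(-30 + U) (Z(U) = (-6*(U + 19)/(U - 30))/2 = (-6*(19 + U)/(-30 + U))/2 = -3*(19 + U)/(-30 + U))
(Z(450) + g(-248)) + 261199 = (3*(-19 - 1*450)/(-30 + 450) - 208) + 261199 = (3*(-19 - 450)/420 - 208) + 261199 = (3*(1/420)*(-469) - 208) + 261199 = (-67/20 - 208) + 261199 = -4227/20 + 261199 = 5219753/20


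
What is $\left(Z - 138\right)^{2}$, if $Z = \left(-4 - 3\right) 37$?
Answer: $157609$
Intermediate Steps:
$Z = -259$ ($Z = \left(-4 - 3\right) 37 = \left(-7\right) 37 = -259$)
$\left(Z - 138\right)^{2} = \left(-259 - 138\right)^{2} = \left(-397\right)^{2} = 157609$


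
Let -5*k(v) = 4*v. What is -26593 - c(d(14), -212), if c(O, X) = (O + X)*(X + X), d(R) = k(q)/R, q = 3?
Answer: -4079379/35 ≈ -1.1655e+5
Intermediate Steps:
k(v) = -4*v/5
d(R) = -12/(5*R) (d(R) = (-⅘*3)/R = -12/(5*R))
c(O, X) = 2*X*(O + X) (c(O, X) = (O + X)*(2*X) = 2*X*(O + X))
-26593 - c(d(14), -212) = -26593 - 2*(-212)*(-12/5/14 - 212) = -26593 - 2*(-212)*(-12/5*1/14 - 212) = -26593 - 2*(-212)*(-6/35 - 212) = -26593 - 2*(-212)*(-7426)/35 = -26593 - 1*3148624/35 = -26593 - 3148624/35 = -4079379/35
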